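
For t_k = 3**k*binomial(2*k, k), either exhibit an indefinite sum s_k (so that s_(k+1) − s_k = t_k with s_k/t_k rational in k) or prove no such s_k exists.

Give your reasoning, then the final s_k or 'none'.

r(k) = 6*(2*k + 1)/(k + 1) after simplifying.
Normal form (A,B,C) = (12*k + 6, k + 1, 1).
Need (12*k + 6)·f(k+1) − (k)·f(k) = 1.
Bound: deg f ≤ -1.
deg f ≤ -1 is impossible — no certificate.

none — t_k is not Gosper-summable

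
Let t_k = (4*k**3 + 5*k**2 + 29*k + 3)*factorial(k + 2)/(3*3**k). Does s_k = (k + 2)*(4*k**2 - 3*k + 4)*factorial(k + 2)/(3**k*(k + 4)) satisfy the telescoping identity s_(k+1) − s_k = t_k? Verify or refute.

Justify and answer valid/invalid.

s_(k+1) = (k + 3)*(4*k**2 + 5*k + 5)*factorial(k + 3)/(3*3**k*(k + 5))
s_(k+1) − s_k = (4*k**5 + 33*k**4 + 112*k**3 + 290*k**2 + 351*k + 60)*factorial(k + 2)/(3*3**k*(k + 4)*(k + 5))
(s_(k+1) − s_k) − t_k = -2*k*(4*k**3 + 21*k**2 + 37*k + 128)*factorial(k + 2)/(3*3**k*(k + 4)*(k + 5))

Invalid: residual -2*k*(4*k**3 + 21*k**2 + 37*k + 128)*factorial(k + 2)/(3*3**k*(k + 4)*(k + 5)) ≠ 0.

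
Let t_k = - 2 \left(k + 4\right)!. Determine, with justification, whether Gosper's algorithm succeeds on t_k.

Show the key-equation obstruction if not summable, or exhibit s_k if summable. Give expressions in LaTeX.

t_(k+1)/t_k = k + 5.
Take A(k)=k + 5, B(k)=1, C(k)=1.
Set up (k + 5)·f(k+1) − (1)·f(k) − (1) = 0.
From deg A=1, deg B=0, deg C=0: d=-1.
d = -1 < 0 ⇒ no nonzero polynomial f; not summable.

No — negative degree bound, so no certificate f.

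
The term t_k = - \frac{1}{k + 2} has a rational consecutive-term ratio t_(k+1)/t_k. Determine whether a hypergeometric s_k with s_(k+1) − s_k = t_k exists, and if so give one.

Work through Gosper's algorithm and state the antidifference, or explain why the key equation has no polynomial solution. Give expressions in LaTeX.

r(k) = (k + 2)/(k + 3) after simplifying.
Normal form (A,B,C) = (k + 2, k + 3, 1).
f must satisfy (k + 2)·f(k+1) − (k + 2)·f(k) = 1.
Degrees (1,1,0) ⇒ d ≤ 0.
Put f(k) = c0: A·f(k+1) − B(k−1)·f(k) − C = -1; need -1 = 0 — inconsistent ⇒ no f, not summable.

none (Gosper's algorithm certifies no s_k)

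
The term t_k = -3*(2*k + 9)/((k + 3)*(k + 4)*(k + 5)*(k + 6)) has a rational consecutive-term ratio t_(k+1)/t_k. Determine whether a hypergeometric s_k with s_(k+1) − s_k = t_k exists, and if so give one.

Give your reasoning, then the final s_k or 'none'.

s_k = k*(-k - 8)/(5*(k**2 + 8*k + 15))

Ratio r(k) = (k + 3)*(2*k + 11)/((k + 7)*(2*k + 9)).
Gosper form: A/B · C(k+1)/C(k) with A=k + 3, B=k + 7, C=k + 9/2.
Need (k + 3)·f(k+1) − (k + 6)·f(k) = k + 9/2.
deg f ≤ 3 (via 1,1,1).
Coefficient equations give f(k) = k*(k + 4)*(k + 8)/30.
So s_k = (B(k−1)f/C)·t_k = (k*(k + 4)*(k + 6)*(k + 8)/(15*(2*k + 9)))·t_k = k*(-k - 8)/(5*(k**2 + 8*k + 15)).
Check: Δs_k = 3*(-2*k - 9)/(k**4 + 18*k**3 + 119*k**2 + 342*k + 360). ✓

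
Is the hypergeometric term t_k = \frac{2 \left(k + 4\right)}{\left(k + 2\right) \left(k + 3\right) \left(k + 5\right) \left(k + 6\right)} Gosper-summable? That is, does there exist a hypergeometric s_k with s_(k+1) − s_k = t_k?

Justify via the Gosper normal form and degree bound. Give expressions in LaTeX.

Yes. s_k = \frac{k \left(k + 7\right)}{10 \left(k^{2} + 7 k + 10\right)}.

Compute t_(k+1)/t_k: get (k + 2)*(k + 5)**2/((k + 4)**2*(k + 7)).
A = k + 2, B = k + 7, C = k**2 + 8*k + 16.
Solve (k + 2)·f(k+1) − (k + 6)·f(k) = k**2 + 8*k + 16.
From deg A=1, deg B=1, deg C=2: d=4.
A polynomial solution: f(k) = k*(k + 3)*(k + 4)*(k + 7)/20.
Certificate R = B(k−1)f/C = k*(k + 3)*(k + 6)*(k + 7)/(20*(k + 4)) gives s_k = k*(k + 7)/(10*(k**2 + 7*k + 10)).
Check: Δs_k = 2*(k + 4)/(k**4 + 16*k**3 + 91*k**2 + 216*k + 180). ✓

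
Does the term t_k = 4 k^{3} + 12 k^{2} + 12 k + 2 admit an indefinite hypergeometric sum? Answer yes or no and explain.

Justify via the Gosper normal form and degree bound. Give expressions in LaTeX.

Step 1: r(k) = (2*k**3 + 12*k**2 + 24*k + 15)/(2*k**3 + 6*k**2 + 6*k + 1).
A = 1, B = 1, C = k**3 + 3*k**2 + 3*k + 1/2.
Need (1)·f(k+1) − (1)·f(k) = k**3 + 3*k**2 + 3*k + 1/2.
Bound: deg f ≤ 4.
Match coefficients ⇒ f(k) = k*(k**3 + 2*k**2 + k - 2)/4.
Get s_k = R·t_k = k*(k**3 + 2*k**2 + k - 2) with R(k) = B(k−1)f(k)/C(k) = k*(k**3 + 2*k**2 + k - 2)/(2*(2*k**3 + 6*k**2 + 6*k + 1)).
Verify: 4*k**3 + 12*k**2 + 12*k + 2 matches t_k.

Yes. s_k = k \left(k^{3} + 2 k^{2} + k - 2\right).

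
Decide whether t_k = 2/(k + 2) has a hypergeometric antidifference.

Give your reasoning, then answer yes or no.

The ratio is (k + 2)/(k + 3).
Take A(k)=k + 2, B(k)=k + 3, C(k)=1.
Set up (k + 2)·f(k+1) − (k + 2)·f(k) − (1) = 0.
From deg A=1, deg B=1, deg C=0: d=0.
Generic f = c0 gives residual -1; -1 = 0 cannot hold, so t_k is not Gosper-summable.

No — t_k has no hypergeometric antidifference.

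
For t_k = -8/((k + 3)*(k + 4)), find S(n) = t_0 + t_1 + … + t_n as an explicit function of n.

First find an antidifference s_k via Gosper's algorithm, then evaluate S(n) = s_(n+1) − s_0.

t_(k+1)/t_k = (k + 3)/(k + 5).
Gosper form: A/B · C(k+1)/C(k) with A=k + 3, B=k + 5, C=1.
Solve (k + 3)·f(k+1) − (k + 4)·f(k) = 1.
d = 1 from the (1,1,0) case.
Coefficient equations give f(k) = k/3.
Certificate R = B(k−1)f/C = k*(k + 4)/3 gives s_k = -8*k/(3*k + 9).
Δs = -8/(k**2 + 7*k + 12), as required.
Evaluate: s_(n+1) = 8*(-n - 1)/(3*(n + 4)); subtract s_(0) = 0 ⇒ S(n) = 8*(-n - 1)/(3*(n + 4)).

S(n) = 8*(-n - 1)/(3*(n + 4))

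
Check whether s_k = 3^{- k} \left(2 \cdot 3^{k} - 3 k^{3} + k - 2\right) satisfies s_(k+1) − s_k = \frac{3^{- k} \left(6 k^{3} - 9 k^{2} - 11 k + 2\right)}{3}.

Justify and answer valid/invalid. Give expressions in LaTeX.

s_(k+1) = (6*3**k + k - 3*(k + 1)**3 - 1)/(3*3**k)
s_(k+1) − s_k = (6*k**3 - 9*k**2 - 11*k + 2)/(3*3**k)
(s_(k+1) − s_k) − t_k = 0

Valid — Δs_k = t_k.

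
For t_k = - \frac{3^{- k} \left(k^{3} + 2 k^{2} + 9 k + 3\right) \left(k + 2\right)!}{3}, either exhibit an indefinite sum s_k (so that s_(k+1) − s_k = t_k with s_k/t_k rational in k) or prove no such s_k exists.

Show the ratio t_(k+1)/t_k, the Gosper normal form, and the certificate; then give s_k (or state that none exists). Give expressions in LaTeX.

Step 1: r(k) = (k**4 + 8*k**3 + 31*k**2 + 63*k + 45)/(3*(k**3 + 2*k**2 + 9*k + 3)).
So A=k/3 + 1 and B=1, with C=k**3 + 2*k**2 + 9*k + 3.
Key eq: (k/3 + 1)·f(k+1) = (1)·f(k) + (k**3 + 2*k**2 + 9*k + 3).
Degrees (1,0,3) ⇒ d ≤ 2.
Coefficient equations give f(k) = 3*(k**2 + 2).
So s_k = (B(k−1)f/C)·t_k = (3*(k**2 + 2)/(k**3 + 2*k**2 + 9*k + 3))·t_k = -(k**2 + 2)*factorial(k + 2)/3**k.
s_(k+1) − s_k = -(k**3 + 2*k**2 + 9*k + 3)*factorial(k + 2)/(3*3**k) = t_k.

s_k = - 3^{- k} \left(k^{2} + 2\right) \left(k + 2\right)!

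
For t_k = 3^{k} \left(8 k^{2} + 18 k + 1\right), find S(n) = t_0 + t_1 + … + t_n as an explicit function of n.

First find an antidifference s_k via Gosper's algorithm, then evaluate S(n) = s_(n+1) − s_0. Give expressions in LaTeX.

S(n) = 12 \cdot 3^{n} n^{2} + 15 \cdot 3^{n} n + 1

Compute t_(k+1)/t_k: get 3*(8*k**2 + 34*k + 27)/(8*k**2 + 18*k + 1).
Factor: A=3; B=1; C=k**2 + 9*k/4 + 1/8.
Solve (3)·f(k+1) − (1)·f(k) = k**2 + 9*k/4 + 1/8.
Degrees (0,0,2) ⇒ d ≤ 2.
A polynomial solution: f(k) = (k - 1)*(4*k + 1)/8.
So s_k = (B(k−1)f/C)·t_k = ((k - 1)*(4*k + 1)/(8*k**2 + 18*k + 1))·t_k = 3**k*(4*k**2 - 3*k - 1).
Verify: 3**k*(8*k**2 + 18*k + 1) matches t_k.
Evaluate: s_(n+1) = 3**(n + 1)*n*(4*n + 5); subtract s_(0) = -1 ⇒ S(n) = 12*3**n*n**2 + 15*3**n*n + 1.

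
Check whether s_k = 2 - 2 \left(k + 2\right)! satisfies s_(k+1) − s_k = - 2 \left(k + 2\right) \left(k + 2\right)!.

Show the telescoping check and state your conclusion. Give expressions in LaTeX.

Valid: the claim telescopes to t_k.

s_(k+1) = 2 - 2*factorial(k + 3)
s_(k+1) − s_k = -2*(k + 2)*factorial(k + 2)
(s_(k+1) − s_k) − t_k = 0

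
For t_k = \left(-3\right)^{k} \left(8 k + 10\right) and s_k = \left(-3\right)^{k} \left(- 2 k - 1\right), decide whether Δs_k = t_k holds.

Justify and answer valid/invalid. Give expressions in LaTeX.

valid; difference matches t_k

s_(k+1) = 3*(-3)**k*(2*k + 3)
s_(k+1) − s_k = (-3)**k*(8*k + 10)
(s_(k+1) − s_k) − t_k = 0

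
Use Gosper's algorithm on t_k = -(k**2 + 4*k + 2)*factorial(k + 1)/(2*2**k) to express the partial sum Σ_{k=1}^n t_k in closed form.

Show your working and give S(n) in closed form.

S(n) = 2**(-n - 1)*(2**(n + 3) - n**3*factorial(n) - 7*n**2*factorial(n) - 14*n*factorial(n) - 8*factorial(n))

The ratio is (k + 2)*(4*k + (k + 1)**2 + 6)/(2*(k**2 + 4*k + 2)).
A = k/2 + 1, B = 1, C = k**2 + 4*k + 2.
Key eq: (k/2 + 1)·f(k+1) = (1)·f(k) + (k**2 + 4*k + 2).
deg f ≤ 1 (via 1,0,2).
Solve for f: f(k) = 2*(k + 3) (degree 1 ≤ 1).
Certificate R = B(k−1)f/C = 2*(k + 3)/(k**2 + 4*k + 2) gives s_k = -(k + 3)*factorial(k + 1)/2**k.
Check: Δs_k = -(k**2 + 4*k + 2)*factorial(k + 1)/(2*2**k). ✓
s_(n+1) = -2**(-n - 1)*(n + 4)*factorial(n + 2) and s_(1) = -4, so S(n) = 2**(-n - 1)*(2**(n + 3) - n**3*factorial(n) - 7*n**2*factorial(n) - 14*n*factorial(n) - 8*factorial(n)).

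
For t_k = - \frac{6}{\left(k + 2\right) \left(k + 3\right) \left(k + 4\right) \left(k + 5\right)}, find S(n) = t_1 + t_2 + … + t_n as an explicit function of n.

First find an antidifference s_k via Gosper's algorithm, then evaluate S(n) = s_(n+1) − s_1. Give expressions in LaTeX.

S(n) = \frac{n \left(- n^{2} - 12 n - 47\right)}{30 \left(n^{3} + 12 n^{2} + 47 n + 60\right)}

Compute t_(k+1)/t_k: get (k + 2)/(k + 6).
Take A(k)=k + 2, B(k)=k + 6, C(k)=1.
Need (k + 2)·f(k+1) − (k + 5)·f(k) = 1.
From deg A=1, deg B=1, deg C=0: d=3.
A polynomial solution: f(k) = k*(k**2 + 9*k + 26)/72.
Get s_k = R·t_k = k*(-k**2 - 9*k - 26)/(12*(k + 2)*(k + 3)*(k + 4)) with R(k) = B(k−1)f(k)/C(k) = k*(k + 5)*(k**2 + 9*k + 26)/72.
Verify: -6/(k**4 + 14*k**3 + 71*k**2 + 154*k + 120) matches t_k.
Σ_(k=1)^n t_k = s_(n+1) − s_(1) = ((-n**3 - 12*n**2 - 47*n - 36)/(12*(n**3 + 12*n**2 + 47*n + 60))) − (-1/20), i.e. n*(-n**2 - 12*n - 47)/(30*(n**3 + 12*n**2 + 47*n + 60)).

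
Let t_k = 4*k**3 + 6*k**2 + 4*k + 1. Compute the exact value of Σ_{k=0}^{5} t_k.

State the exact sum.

Σ = 1296

Step 1: r(k) = (4*k**3 + 18*k**2 + 28*k + 15)/(4*k**3 + 6*k**2 + 4*k + 1).
A = 1, B = 1, C = k**3 + 3*k**2/2 + k + 1/4.
Set up (1)·f(k+1) − (1)·f(k) − (k**3 + 3*k**2/2 + k + 1/4) = 0.
From deg A=0, deg B=0, deg C=3: d=4.
Solve for f: f(k) = k**4/4 (degree 4 ≤ 4).
R(k) = B(k−1)·f(k)/C(k) = k**4/((2*k + 1)*(2*k**2 + 2*k + 1)); s_k = R·t_k = k**4.
Δs = -k**4 + (k + 1)**4, as required.
Telescoping: Σ = s_(6) − s_(0) = 1296 − (0) = 1296.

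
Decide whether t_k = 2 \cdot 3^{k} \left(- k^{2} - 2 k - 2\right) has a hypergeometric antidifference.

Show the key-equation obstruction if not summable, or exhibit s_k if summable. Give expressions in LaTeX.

r(k) = 3*(k**2 + 4*k + 5)/(k**2 + 2*k + 2) after simplifying.
So A=3 and B=1, with C=k**2 + 2*k + 2.
Need (3)·f(k+1) − (1)·f(k) = k**2 + 2*k + 2.
Bound: deg f ≤ 2.
Match coefficients ⇒ f(k) = (k**2 - k + 2)/2.
So s_k = (B(k−1)f/C)·t_k = ((k**2 - k + 2)/(2*(k**2 + 2*k + 2)))·t_k = 3**k*(-k**2 + k - 2).
Δs = 2*3**k*(-k**2 - 2*k - 2), as required.

Yes. s_k = 3^{k} \left(- k^{2} + k - 2\right).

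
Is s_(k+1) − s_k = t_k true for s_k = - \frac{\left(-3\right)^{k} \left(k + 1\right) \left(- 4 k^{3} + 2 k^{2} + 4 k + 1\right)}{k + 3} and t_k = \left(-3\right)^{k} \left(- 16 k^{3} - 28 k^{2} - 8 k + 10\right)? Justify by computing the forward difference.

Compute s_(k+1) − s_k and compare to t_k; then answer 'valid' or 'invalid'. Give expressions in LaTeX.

s_(k+1) = (-3)**(k + 1)*(4*k**4 + 18*k**3 + 24*k**2 + 5*k - 6)/(k + 4)
s_(k+1) − s_k = (-3)**k*(-16*k**5 - 108*k**4 - 236*k**3 - 202*k**2 - 6*k + 58)/(k**2 + 7*k + 12)
(s_(k+1) − s_k) − t_k = (-3)**k*(32*k**4 + 160*k**3 + 180*k**2 + 20*k - 62)/(k**2 + 7*k + 12)

Invalid: residual \frac{\left(-3\right)^{k} \left(32 k^{4} + 160 k^{3} + 180 k^{2} + 20 k - 62\right)}{k^{2} + 7 k + 12} ≠ 0.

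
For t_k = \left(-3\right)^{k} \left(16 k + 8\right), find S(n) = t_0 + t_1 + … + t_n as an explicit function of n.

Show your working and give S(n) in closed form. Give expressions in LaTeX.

S(n) = 12 \left(-3\right)^{n} n + 9 \left(-3\right)^{n} - 1

The ratio is 3*(-2*k - 3)/(2*k + 1).
A = -3, B = 1, C = k + 1/2.
Key eq: (-3)·f(k+1) = (1)·f(k) + (k + 1/2).
d = 1 from the (0,0,1) case.
Coefficient equations give f(k) = -(4*k - 1)/16.
Then R = B(k−1)f/C = -(4*k - 1)/(8*(2*k + 1)), so s_k = R(k)·t_k = (-3)**k*(1 - 4*k).
Δs = (-3)**k*(16*k + 8), as required.
s_(n+1) = 3*(-3)**n*(4*n + 3) and s_(0) = 1, so S(n) = 12*(-3)**n*n + 9*(-3)**n - 1.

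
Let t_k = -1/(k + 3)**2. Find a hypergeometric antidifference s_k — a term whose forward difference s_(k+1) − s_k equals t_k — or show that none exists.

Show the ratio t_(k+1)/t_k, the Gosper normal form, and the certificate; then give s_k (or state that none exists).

t_(k+1)/t_k = (k + 3)**2/(k + 4)**2.
Normal form (A,B,C) = (k**2 + 6*k + 9, k**2 + 8*k + 16, 1).
Solve (k**2 + 6*k + 9)·f(k+1) − (k**2 + 6*k + 9)·f(k) = 1.
d = 0 from the (2,2,0) case.
Put f(k) = c0: A·f(k+1) − B(k−1)·f(k) − C = -1; need -1 = 0 — inconsistent ⇒ no f, not summable.

none — t_k is not Gosper-summable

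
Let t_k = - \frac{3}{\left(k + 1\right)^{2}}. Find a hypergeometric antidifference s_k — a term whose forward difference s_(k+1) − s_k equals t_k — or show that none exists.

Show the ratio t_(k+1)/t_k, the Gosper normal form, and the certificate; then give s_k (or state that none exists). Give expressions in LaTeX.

not Gosper-summable; s_k does not exist

The ratio is (k + 1)**2/(k + 2)**2.
Take A(k)=k**2 + 2*k + 1, B(k)=k**2 + 4*k + 4, C(k)=1.
Need (k**2 + 2*k + 1)·f(k+1) − (k**2 + 2*k + 1)·f(k) = 1.
d = 0 from the (2,2,0) case.
f = c0 ⇒ A·f(k+1) − B(k−1)·f(k) − C = -1. The system {-1 = 0} is inconsistent; no antidifference.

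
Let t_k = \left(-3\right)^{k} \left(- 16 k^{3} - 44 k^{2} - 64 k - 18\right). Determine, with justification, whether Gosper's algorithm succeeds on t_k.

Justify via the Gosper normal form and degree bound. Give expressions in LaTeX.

Yes. s_k = \left(-3\right)^{k} \left(4 k^{3} + 2 k^{2} + 4 k - 3\right).

t_(k+1)/t_k = 3*(-8*k**3 - 46*k**2 - 100*k - 71)/(8*k**3 + 22*k**2 + 32*k + 9).
So A=-3 and B=1, with C=k**3 + 11*k**2/4 + 4*k + 9/8.
Solve (-3)·f(k+1) − (1)·f(k) = k**3 + 11*k**2/4 + 4*k + 9/8.
Degrees (0,0,3) ⇒ d ≤ 3.
Solve for f: f(k) = -(2*k - 1)*(2*k**2 + 2*k + 3)/16 (degree 3 ≤ 3).
Get s_k = R·t_k = (-3)**k*(4*k**3 + 2*k**2 + 4*k - 3) with R(k) = B(k−1)f(k)/C(k) = -(2*k - 1)*(2*k**2 + 2*k + 3)/(2*(8*k**3 + 22*k**2 + 32*k + 9)).
Check: Δs_k = (-3)**k*(-16*k**3 - 44*k**2 - 64*k - 18). ✓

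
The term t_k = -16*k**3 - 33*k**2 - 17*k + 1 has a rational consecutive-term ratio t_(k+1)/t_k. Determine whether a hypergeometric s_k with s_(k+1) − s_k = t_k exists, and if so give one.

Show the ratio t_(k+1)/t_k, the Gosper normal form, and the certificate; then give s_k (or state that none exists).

Compute t_(k+1)/t_k: get (16*k**3 + 81*k**2 + 131*k + 65)/(16*k**3 + 33*k**2 + 17*k - 1).
Normal form (A,B,C) = (1, 1, k**3 + 33*k**2/16 + 17*k/16 - 1/16).
Solve (1)·f(k+1) − (1)·f(k) = k**3 + 33*k**2/16 + 17*k/16 - 1/16.
Degrees (0,0,3) ⇒ d ≤ 4.
Solve for f: f(k) = k*(4*k**3 + 3*k**2 - 4*k - 4)/16 (degree 4 ≤ 4).
Then R = B(k−1)f/C = k*(4*k**3 + 3*k**2 - 4*k - 4)/(16*k**3 + 33*k**2 + 17*k - 1), so s_k = R(k)·t_k = k*(-4*k**3 - 3*k**2 + 4*k + 4).
Δs = -16*k**3 - 33*k**2 - 17*k + 1, as required.

s_k = k*(-4*k**3 - 3*k**2 + 4*k + 4)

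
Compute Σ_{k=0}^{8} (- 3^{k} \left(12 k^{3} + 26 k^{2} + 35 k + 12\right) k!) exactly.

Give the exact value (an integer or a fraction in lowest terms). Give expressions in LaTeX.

The ratio is 3*(12*k**4 + 74*k**3 + 185*k**2 + 208*k + 85)/(12*k**3 + 26*k**2 + 35*k + 12).
So A=3*k + 3 and B=1, with C=k**3 + 13*k**2/6 + 35*k/12 + 1.
Need (3*k + 3)·f(k+1) − (1)·f(k) = k**3 + 13*k**2/6 + 35*k/12 + 1.
Bound: deg f ≤ 2.
Match coefficients ⇒ f(k) = (4*k**2 - 2*k + 3)/12.
So s_k = (B(k−1)f/C)·t_k = ((4*k**2 - 2*k + 3)/(12*k**3 + 26*k**2 + 35*k + 12))·t_k = -3**k*(4*k**2 - 2*k + 3)*factorial(k).
Check: Δs_k = -3**k*(12*k**3 + 26*k**2 + 35*k + 12)*factorial(k). ✓
Evaluate s at k=9 and k=0: -2207053215360 and -3; difference -2207053215357.

Σ = -2207053215357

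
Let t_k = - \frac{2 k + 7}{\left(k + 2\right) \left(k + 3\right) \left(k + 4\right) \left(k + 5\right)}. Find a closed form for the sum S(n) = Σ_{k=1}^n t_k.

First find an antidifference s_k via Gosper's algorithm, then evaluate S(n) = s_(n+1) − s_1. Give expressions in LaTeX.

Ratio r(k) = (k + 2)*(2*k + 9)/((k + 6)*(2*k + 7)).
A = k + 2, B = k + 6, C = k + 7/2.
Key eq: (k + 2)·f(k+1) = (k + 5)·f(k) + (k + 7/2).
Bound: deg f ≤ 3.
Solving with deg f ≤ 3: f(k) = k*(k + 3)*(k + 6)/16.
Get s_k = R·t_k = k*(-k - 6)/(8*(k**2 + 6*k + 8)) with R(k) = B(k−1)f(k)/C(k) = k*(k + 3)*(k + 5)*(k + 6)/(8*(2*k + 7)).
Check: Δs_k = (-2*k - 7)/(k**4 + 14*k**3 + 71*k**2 + 154*k + 120). ✓
Σ_(k=1)^n t_k = s_(n+1) − s_(1) = ((-n**2 - 8*n - 7)/(8*(n**2 + 8*n + 15))) − (-7/120), i.e. n*(-n - 8)/(15*(n**2 + 8*n + 15)).

S(n) = \frac{n \left(- n - 8\right)}{15 \left(n^{2} + 8 n + 15\right)}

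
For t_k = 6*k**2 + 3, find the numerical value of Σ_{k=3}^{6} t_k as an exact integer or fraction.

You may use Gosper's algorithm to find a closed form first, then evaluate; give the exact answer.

The ratio is (2*(k + 1)**2 + 1)/(2*k**2 + 1).
A = 1, B = 1, C = k**2 + 1/2.
f must satisfy (1)·f(k+1) − (1)·f(k) = k**2 + 1/2.
Degrees (0,0,2) ⇒ d ≤ 3.
Solving with deg f ≤ 3: f(k) = k*(2*k**2 - 3*k + 4)/6.
Then R = B(k−1)f/C = k*(2*k**2 - 3*k + 4)/(3*(2*k**2 + 1)), so s_k = R(k)·t_k = k*(2*k**2 - 3*k + 4).
Check: Δs_k = 6*k**2 + 3. ✓
Telescoping: Σ = s_(7) − s_(3) = 567 − (39) = 528.

Σ = 528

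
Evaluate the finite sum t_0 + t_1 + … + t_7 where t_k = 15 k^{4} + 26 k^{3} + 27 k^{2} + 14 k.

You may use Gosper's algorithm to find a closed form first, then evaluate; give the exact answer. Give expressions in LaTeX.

Σ = 94696

Step 1: r(k) = (15*k**4 + 86*k**3 + 195*k**2 + 206*k + 82)/(k*(15*k**3 + 26*k**2 + 27*k + 14)).
A = 1, B = 1, C = k**4 + 26*k**3/15 + 9*k**2/5 + 14*k/15.
Set up (1)·f(k+1) − (1)·f(k) − (k**4 + 26*k**3/15 + 9*k**2/5 + 14*k/15) = 0.
Bound: deg f ≤ 5.
Solve for f: f(k) = k*(k - 1)*(3*k**3 + 2*k**2 + 3*k + 3)/15 (degree 5 ≤ 5).
Certificate R = B(k−1)f/C = (k - 1)*(3*k**3 + 2*k**2 + 3*k + 3)/(15*k**3 + 26*k**2 + 27*k + 14) gives s_k = k*(3*k**4 - k**3 + k**2 - 3).
Check: Δs_k = k*(15*k**3 + 26*k**2 + 27*k + 14). ✓
Evaluate s at k=8 and k=0: 94696 and 0; difference 94696.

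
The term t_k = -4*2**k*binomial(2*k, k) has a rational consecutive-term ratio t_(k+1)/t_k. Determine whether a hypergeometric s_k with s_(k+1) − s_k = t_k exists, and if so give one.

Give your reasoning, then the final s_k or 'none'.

Compute t_(k+1)/t_k: get 4*(2*k + 1)/(k + 1).
Factor: A=8*k + 4; B=k + 1; C=1.
f must satisfy (8*k + 4)·f(k+1) − (k)·f(k) = 1.
d = -1 from the (1,1,0) case.
Negative degree bound (-1): no f exists, t_k not Gosper-summable.

none (Gosper's algorithm certifies no s_k)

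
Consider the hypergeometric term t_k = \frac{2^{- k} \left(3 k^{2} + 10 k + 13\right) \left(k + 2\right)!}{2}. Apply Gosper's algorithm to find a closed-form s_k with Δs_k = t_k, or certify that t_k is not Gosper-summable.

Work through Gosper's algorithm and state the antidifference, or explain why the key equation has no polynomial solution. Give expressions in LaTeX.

The ratio is (k + 3)*(10*k + 3*(k + 1)**2 + 23)/(2*(3*k**2 + 10*k + 13)).
Factor: A=k/2 + 3/2; B=1; C=k**2 + 10*k/3 + 13/3.
Need (k/2 + 3/2)·f(k+1) − (1)·f(k) = k**2 + 10*k/3 + 13/3.
Bound: deg f ≤ 1.
Solving with deg f ≤ 1: f(k) = 2*(3*k + 4)/3.
Then R = B(k−1)f/C = 2*(3*k + 4)/(3*k**2 + 10*k + 13), so s_k = R(k)·t_k = (3*k + 4)*factorial(k + 2)/2**k.
s_(k+1) − s_k = (3*k**2 + 10*k + 13)*factorial(k + 2)/(2*2**k) = t_k.

s_k = 2^{- k} \left(3 k + 4\right) \left(k + 2\right)!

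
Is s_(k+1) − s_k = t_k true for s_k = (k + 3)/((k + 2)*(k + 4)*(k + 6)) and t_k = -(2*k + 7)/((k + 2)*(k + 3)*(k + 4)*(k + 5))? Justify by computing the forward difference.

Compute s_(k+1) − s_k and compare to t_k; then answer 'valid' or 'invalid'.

Invalid: residual 9*(k**2 + 9*k + 19)/(k**6 + 27*k**5 + 295*k**4 + 1665*k**3 + 5104*k**2 + 8028*k + 5040) ≠ 0.

s_(k+1) = (k + 4)/((k + 3)*(k + 5)*(k + 7))
s_(k+1) − s_k = ((k + 2)*(k + 4)**2*(k + 6) - (k + 3)**2*(k + 5)*(k + 7))/((k + 2)*(k + 3)*(k + 4)*(k + 5)*(k + 6)*(k + 7))
(s_(k+1) − s_k) − t_k = 9*(k**2 + 9*k + 19)/(k**6 + 27*k**5 + 295*k**4 + 1665*k**3 + 5104*k**2 + 8028*k + 5040)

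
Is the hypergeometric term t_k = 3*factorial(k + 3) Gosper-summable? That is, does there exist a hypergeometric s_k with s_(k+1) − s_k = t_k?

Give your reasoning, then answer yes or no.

r(k) = k + 4 after simplifying.
Take A(k)=k + 4, B(k)=1, C(k)=1.
Key eq: (k + 4)·f(k+1) = (1)·f(k) + (1).
d = -1 from the (1,0,0) case.
deg f ≤ -1 is impossible — no certificate.

No — t_k has no hypergeometric antidifference.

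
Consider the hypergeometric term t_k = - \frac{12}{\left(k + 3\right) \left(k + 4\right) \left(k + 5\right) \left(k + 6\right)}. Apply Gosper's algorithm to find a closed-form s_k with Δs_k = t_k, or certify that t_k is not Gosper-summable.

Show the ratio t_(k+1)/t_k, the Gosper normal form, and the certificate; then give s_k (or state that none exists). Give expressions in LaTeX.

Step 1: r(k) = (k + 3)/(k + 7).
A = k + 3, B = k + 7, C = 1.
Need (k + 3)·f(k+1) − (k + 6)·f(k) = 1.
d = 3 from the (1,1,0) case.
Coefficient equations give f(k) = k*(k**2 + 12*k + 47)/180.
R(k) = B(k−1)·f(k)/C(k) = k*(k + 6)*(k**2 + 12*k + 47)/180; s_k = R·t_k = k*(-k**2 - 12*k - 47)/(15*(k + 3)*(k + 4)*(k + 5)).
Δs = -12/(k**4 + 18*k**3 + 119*k**2 + 342*k + 360), as required.

s_k = \frac{k \left(- k^{2} - 12 k - 47\right)}{15 \left(k + 3\right) \left(k + 4\right) \left(k + 5\right)}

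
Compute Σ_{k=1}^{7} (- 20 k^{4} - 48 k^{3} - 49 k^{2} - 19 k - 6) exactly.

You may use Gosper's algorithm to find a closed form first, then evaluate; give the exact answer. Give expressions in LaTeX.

Step 1: r(k) = (20*k**4 + 128*k**3 + 313*k**2 + 341*k + 142)/(20*k**4 + 48*k**3 + 49*k**2 + 19*k + 6).
Factor: A=1; B=1; C=k**4 + 12*k**3/5 + 49*k**2/20 + 19*k/20 + 3/10.
Key eq: (1)·f(k+1) = (1)·f(k) + (k**4 + 12*k**3/5 + 49*k**2/20 + 19*k/20 + 3/10).
Degrees (0,0,4) ⇒ d ≤ 5.
Coefficient equations give f(k) = k*(4*k**4 + 2*k**3 - k**2 - 3*k + 4)/20.
Then R = B(k−1)f/C = k*(4*k**4 + 2*k**3 - k**2 - 3*k + 4)/(20*k**4 + 48*k**3 + 49*k**2 + 19*k + 6), so s_k = R(k)·t_k = k*(-4*k**4 - 2*k**3 + k**2 + 3*k - 4).
s_(k+1) − s_k = -20*k**4 - 48*k**3 - 49*k**2 - 19*k - 6 = t_k.
Evaluate s at k=8 and k=1: -138592 and -6; difference -138586.

Σ = -138586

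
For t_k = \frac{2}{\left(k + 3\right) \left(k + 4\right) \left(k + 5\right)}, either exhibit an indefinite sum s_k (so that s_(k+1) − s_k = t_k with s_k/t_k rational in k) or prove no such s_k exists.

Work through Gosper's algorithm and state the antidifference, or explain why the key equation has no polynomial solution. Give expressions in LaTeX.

s_k = \frac{k \left(k + 7\right)}{12 \left(k + 3\right) \left(k + 4\right)}

Ratio r(k) = (k + 3)/(k + 6).
Normal form (A,B,C) = (k + 3, k + 6, 1).
Solve (k + 3)·f(k+1) − (k + 5)·f(k) = 1.
d = 2 from the (1,1,0) case.
Coefficient equations give f(k) = k*(k + 7)/24.
Get s_k = R·t_k = k*(k + 7)/(12*(k + 3)*(k + 4)) with R(k) = B(k−1)f(k)/C(k) = k*(k + 5)*(k + 7)/24.
s_(k+1) − s_k = 2/(k**3 + 12*k**2 + 47*k + 60) = t_k.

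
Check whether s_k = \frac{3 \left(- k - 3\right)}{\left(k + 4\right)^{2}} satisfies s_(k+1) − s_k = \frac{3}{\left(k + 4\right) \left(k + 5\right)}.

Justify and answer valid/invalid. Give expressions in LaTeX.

s_(k+1) = 3*(-k - 4)/(k + 5)**2
s_(k+1) − s_k = 3*(k**2 + 7*k + 11)/(k**4 + 18*k**3 + 121*k**2 + 360*k + 400)
(s_(k+1) − s_k) − t_k = 3*(-2*k - 9)/(k**4 + 18*k**3 + 121*k**2 + 360*k + 400)

Invalid: residual \frac{3 \left(- 2 k - 9\right)}{k^{4} + 18 k^{3} + 121 k^{2} + 360 k + 400} ≠ 0.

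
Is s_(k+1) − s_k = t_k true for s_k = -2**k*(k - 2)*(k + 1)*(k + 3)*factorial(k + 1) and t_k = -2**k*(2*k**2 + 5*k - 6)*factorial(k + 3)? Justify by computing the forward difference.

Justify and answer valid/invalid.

Invalid: residual 2**k*(2*k**3 + 9*k**2 + 3*k - 10)*factorial(k + 1) ≠ 0.

s_(k+1) = -2**(k + 1)*(k - 1)*(k + 2)*(k + 4)*factorial(k + 2)
s_(k+1) − s_k = -2**k*(2*k**4 + 13*k**3 + 22*k**2 - 3*k - 26)*factorial(k + 1)
(s_(k+1) − s_k) − t_k = 2**k*(2*k**3 + 9*k**2 + 3*k - 10)*factorial(k + 1)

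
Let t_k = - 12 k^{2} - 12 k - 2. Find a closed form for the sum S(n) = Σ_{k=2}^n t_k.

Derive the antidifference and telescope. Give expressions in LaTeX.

r(k) = (6*k**2 + 18*k + 13)/(6*k**2 + 6*k + 1) after simplifying.
Take A(k)=1, B(k)=1, C(k)=k**2 + k + 1/6.
Set up (1)·f(k+1) − (1)·f(k) − (k**2 + k + 1/6) = 0.
Degrees (0,0,2) ⇒ d ≤ 3.
Match coefficients ⇒ f(k) = k*(2*k**2 - 1)/6.
Then R = B(k−1)f/C = k*(2*k**2 - 1)/(6*k**2 + 6*k + 1), so s_k = R(k)·t_k = -4*k**3 + 2*k.
Δs = -12*k**2 - 12*k - 2, as required.
s_(n+1) = -4*n**3 - 12*n**2 - 10*n - 2 and s_(2) = -28, so S(n) = -4*n**3 - 12*n**2 - 10*n + 26.

S(n) = - 4 n^{3} - 12 n^{2} - 10 n + 26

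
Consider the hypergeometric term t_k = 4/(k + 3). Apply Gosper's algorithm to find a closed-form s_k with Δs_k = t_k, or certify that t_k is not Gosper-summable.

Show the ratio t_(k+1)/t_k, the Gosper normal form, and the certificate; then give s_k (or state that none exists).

The ratio is (k + 3)/(k + 4).
Take A(k)=k + 3, B(k)=k + 4, C(k)=1.
Key eq: (k + 3)·f(k+1) = (k + 3)·f(k) + (1).
From deg A=1, deg B=1, deg C=0: d=0.
Put f(k) = c0: A·f(k+1) − B(k−1)·f(k) − C = -1; need -1 = 0 — inconsistent ⇒ no f, not summable.

none — t_k is not Gosper-summable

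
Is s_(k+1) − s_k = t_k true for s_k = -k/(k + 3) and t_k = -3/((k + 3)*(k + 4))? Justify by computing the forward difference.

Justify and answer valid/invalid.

valid; difference matches t_k

s_(k+1) = (-k - 1)/(k + 4)
s_(k+1) − s_k = -3/(k**2 + 7*k + 12)
(s_(k+1) − s_k) − t_k = 0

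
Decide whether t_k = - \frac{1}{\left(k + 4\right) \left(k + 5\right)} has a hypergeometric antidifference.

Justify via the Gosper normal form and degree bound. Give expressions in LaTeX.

Yes. s_k = - \frac{k}{4 k + 16}.

r(k) = (k + 4)/(k + 6) after simplifying.
Normal form (A,B,C) = (k + 4, k + 6, 1).
Need (k + 4)·f(k+1) − (k + 5)·f(k) = 1.
d = 1 from the (1,1,0) case.
Solve for f: f(k) = k/4 (degree 1 ≤ 1).
So s_k = (B(k−1)f/C)·t_k = (k*(k + 5)/4)·t_k = -k/(4*k + 16).
s_(k+1) − s_k = -1/(k**2 + 9*k + 20) = t_k.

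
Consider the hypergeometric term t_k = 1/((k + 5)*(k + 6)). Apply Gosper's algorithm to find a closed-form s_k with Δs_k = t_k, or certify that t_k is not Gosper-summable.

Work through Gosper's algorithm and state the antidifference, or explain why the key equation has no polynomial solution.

r(k) = (k + 5)/(k + 7) after simplifying.
Gosper form: A/B · C(k+1)/C(k) with A=k + 5, B=k + 7, C=1.
Solve (k + 5)·f(k+1) − (k + 6)·f(k) = 1.
d = 1 from the (1,1,0) case.
A polynomial solution: f(k) = k/5.
R(k) = B(k−1)·f(k)/C(k) = k*(k + 6)/5; s_k = R·t_k = k/(5*(k + 5)).
Check: Δs_k = 1/(k**2 + 11*k + 30). ✓

s_k = k/(5*(k + 5))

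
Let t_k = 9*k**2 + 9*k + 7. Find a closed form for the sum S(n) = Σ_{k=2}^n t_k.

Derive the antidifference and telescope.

S(n) = 3*n**3 + 9*n**2 + 13*n - 25

Ratio r(k) = (9*k**2 + 27*k + 25)/(9*k**2 + 9*k + 7).
Factor: A=1; B=1; C=k**2 + k + 7/9.
Key eq: (1)·f(k+1) = (1)·f(k) + (k**2 + k + 7/9).
d = 3 from the (0,0,2) case.
Coefficient equations give f(k) = k*(3*k**2 + 4)/9.
Get s_k = R·t_k = k*(3*k**2 + 4) with R(k) = B(k−1)f(k)/C(k) = k*(3*k**2 + 4)/(9*k**2 + 9*k + 7).
Check: Δs_k = 9*k**2 + 9*k + 7. ✓
Σ_(k=2)^n t_k = s_(n+1) − s_(2) = (3*n**3 + 9*n**2 + 13*n + 7) − (32), i.e. 3*n**3 + 9*n**2 + 13*n - 25.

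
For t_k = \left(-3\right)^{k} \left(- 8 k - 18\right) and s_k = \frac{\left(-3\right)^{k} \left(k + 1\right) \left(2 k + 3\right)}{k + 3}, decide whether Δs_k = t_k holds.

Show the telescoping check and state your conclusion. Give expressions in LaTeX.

Invalid: residual \frac{\left(-3\right)^{k} \left(16 k^{2} + 88 k + 114\right)}{k^{2} + 7 k + 12} ≠ 0.

s_(k+1) = (-3)**(k + 1)*(k + 2)*(2*k + 5)/(k + 4)
s_(k+1) − s_k = (-3)**k*(-8*k**3 - 58*k**2 - 134*k - 102)/(k**2 + 7*k + 12)
(s_(k+1) − s_k) − t_k = (-3)**k*(16*k**2 + 88*k + 114)/(k**2 + 7*k + 12)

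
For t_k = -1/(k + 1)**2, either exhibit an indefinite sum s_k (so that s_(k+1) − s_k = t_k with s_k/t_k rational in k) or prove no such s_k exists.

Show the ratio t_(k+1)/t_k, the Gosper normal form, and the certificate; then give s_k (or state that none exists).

not Gosper-summable; s_k does not exist

r(k) = (k + 1)**2/(k + 2)**2 after simplifying.
Gosper form: A/B · C(k+1)/C(k) with A=k**2 + 2*k + 1, B=k**2 + 4*k + 4, C=1.
f must satisfy (k**2 + 2*k + 1)·f(k+1) − (k**2 + 2*k + 1)·f(k) = 1.
deg f ≤ 0 (via 2,2,0).
f = c0 ⇒ A·f(k+1) − B(k−1)·f(k) − C = -1. The system {-1 = 0} is inconsistent; no antidifference.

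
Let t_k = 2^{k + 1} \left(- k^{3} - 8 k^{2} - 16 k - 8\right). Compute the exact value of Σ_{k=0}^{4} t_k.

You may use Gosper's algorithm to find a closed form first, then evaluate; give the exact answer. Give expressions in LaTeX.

Σ = -11716

The ratio is 2*(k**3 + 11*k**2 + 35*k + 33)/(k**3 + 8*k**2 + 16*k + 8).
A = 2, B = 1, C = k**3 + 8*k**2 + 16*k + 8.
Solve (2)·f(k+1) − (1)·f(k) = k**3 + 8*k**2 + 16*k + 8.
Degrees (0,0,3) ⇒ d ≤ 3.
Match coefficients ⇒ f(k) = k**3 + 2*k**2 + 2*k - 2.
R(k) = B(k−1)·f(k)/C(k) = (k**3 + 2*k**2 + 2*k - 2)/((k + 2)*(k**2 + 6*k + 4)); s_k = R·t_k = 2**(k + 1)*(-k**3 - 2*k**2 - 2*k + 2).
Check: Δs_k = 2**(k + 1)*(-k**3 - 8*k**2 - 16*k - 8). ✓
Σ_(k=0)^(4) t_k = s_(5) − s_(0) = -11712 − (4) = -11716.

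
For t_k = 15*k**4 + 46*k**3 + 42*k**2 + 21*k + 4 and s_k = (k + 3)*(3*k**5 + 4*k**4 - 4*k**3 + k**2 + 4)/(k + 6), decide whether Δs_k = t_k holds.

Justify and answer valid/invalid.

s_(k+1) = (k + 4)*(3*(k + 1)**5 + 4*(k + 1)**4 - 4*(k + 1)**3 + (k + 1)**2 + 4)/(k + 7)
s_(k+1) − s_k = (15*k**6 + 205*k**5 + 874*k**4 + 1533*k**3 + 1225*k**2 + 544*k + 108)/(k**2 + 13*k + 42)
(s_(k+1) − s_k) − t_k = 6*(-6*k**5 - 66*k**4 - 161*k**3 - 136*k**2 - 65*k - 10)/(k**2 + 13*k + 42)

Invalid: residual 6*(-6*k**5 - 66*k**4 - 161*k**3 - 136*k**2 - 65*k - 10)/(k**2 + 13*k + 42) ≠ 0.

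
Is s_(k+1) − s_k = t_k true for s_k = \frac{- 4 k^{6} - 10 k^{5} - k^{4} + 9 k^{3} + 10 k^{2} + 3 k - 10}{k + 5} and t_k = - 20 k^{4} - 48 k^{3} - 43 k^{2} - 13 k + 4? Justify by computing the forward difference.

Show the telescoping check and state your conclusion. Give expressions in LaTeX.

s_(k+1) = (-4*k**6 - 34*k**5 - 111*k**4 - 175*k**3 - 129*k**2 - 28*k - 3)/(k + 6)
s_(k+1) − s_k = (-20*k**6 - 220*k**5 - 733*k**4 - 1068*k**3 - 736*k**2 - 151*k + 45)/(k**2 + 11*k + 30)
(s_(k+1) − s_k) − t_k = 3*(16*k**5 + 146*k**4 + 286*k**3 + 231*k**2 + 65*k - 25)/(k**2 + 11*k + 30)

Invalid: residual \frac{3 \left(16 k^{5} + 146 k^{4} + 286 k^{3} + 231 k^{2} + 65 k - 25\right)}{k^{2} + 11 k + 30} ≠ 0.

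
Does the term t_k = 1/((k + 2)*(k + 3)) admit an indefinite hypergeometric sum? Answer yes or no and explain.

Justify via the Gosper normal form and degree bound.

t_(k+1)/t_k = (k + 2)/(k + 4).
A = k + 2, B = k + 4, C = 1.
Key eq: (k + 2)·f(k+1) = (k + 3)·f(k) + (1).
deg f ≤ 1 (via 1,1,0).
Coefficient equations give f(k) = k/2.
So s_k = (B(k−1)f/C)·t_k = (k*(k + 3)/2)·t_k = k/(2*(k + 2)).
s_(k+1) − s_k = 1/(k**2 + 5*k + 6) = t_k.

Yes. s_k = k/(2*(k + 2)).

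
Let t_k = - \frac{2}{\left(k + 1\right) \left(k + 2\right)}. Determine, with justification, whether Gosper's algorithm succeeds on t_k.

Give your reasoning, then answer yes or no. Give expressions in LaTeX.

Compute t_(k+1)/t_k: get (k + 1)/(k + 3).
Normal form (A,B,C) = (k + 1, k + 3, 1).
Set up (k + 1)·f(k+1) − (k + 2)·f(k) − (1) = 0.
Bound: deg f ≤ 1.
Solve for f: f(k) = k (degree 1 ≤ 1).
Certificate R = B(k−1)f/C = k*(k + 2) gives s_k = -2*k/(k + 1).
Δs = -2/(k**2 + 3*k + 2), as required.

Yes. s_k = - \frac{2 k}{k + 1}.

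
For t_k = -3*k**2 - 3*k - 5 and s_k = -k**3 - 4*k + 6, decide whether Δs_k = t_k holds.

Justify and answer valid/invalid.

s_(k+1) = -4*k - (k + 1)**3 + 2
s_(k+1) − s_k = k**3 - (k + 1)**3 - 4
(s_(k+1) − s_k) − t_k = 0

valid (s_(k+1) − s_k reduces to t_k)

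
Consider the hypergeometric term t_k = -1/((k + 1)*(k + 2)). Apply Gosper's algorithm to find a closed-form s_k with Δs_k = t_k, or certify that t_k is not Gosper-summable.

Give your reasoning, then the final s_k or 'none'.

s_k = -k/(k + 1)

Compute t_(k+1)/t_k: get (k + 1)/(k + 3).
So A=k + 1 and B=k + 3, with C=1.
f must satisfy (k + 1)·f(k+1) − (k + 2)·f(k) = 1.
Degrees (1,1,0) ⇒ d ≤ 1.
Coefficient equations give f(k) = k.
Then R = B(k−1)f/C = k*(k + 2), so s_k = R(k)·t_k = -k/(k + 1).
Δs = -1/(k**2 + 3*k + 2), as required.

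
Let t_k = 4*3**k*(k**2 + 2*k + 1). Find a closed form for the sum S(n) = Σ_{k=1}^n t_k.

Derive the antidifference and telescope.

S(n) = 6*3**n*n**2 + 6*3**n*n + 6*3**n - 6

r(k) = 3*(k**2 + 4*k + 4)/(k**2 + 2*k + 1) after simplifying.
So A=3 and B=1, with C=k**2 + 2*k + 1.
f must satisfy (3)·f(k+1) − (1)·f(k) = k**2 + 2*k + 1.
deg f ≤ 2 (via 0,0,2).
A polynomial solution: f(k) = (k**2 - k + 1)/2.
Certificate R = B(k−1)f/C = (k**2 - k + 1)/(2*(k + 1)**2) gives s_k = 2*3**k*(k**2 - k + 1).
s_(k+1) − s_k = 4*3**k*(k**2 + 2*k + 1) = t_k.
s_(n+1) = 6*3**n*(n**2 + n + 1) and s_(1) = 6, so S(n) = 6*3**n*n**2 + 6*3**n*n + 6*3**n - 6.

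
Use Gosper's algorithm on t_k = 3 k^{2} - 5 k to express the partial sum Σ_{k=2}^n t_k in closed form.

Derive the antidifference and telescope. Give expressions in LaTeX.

Ratio r(k) = (3*k**2 + k - 2)/(k*(3*k - 5)).
Normal form (A,B,C) = (1, 1, k**2 - 5*k/3).
Key eq: (1)·f(k+1) = (1)·f(k) + (k**2 - 5*k/3).
From deg A=0, deg B=0, deg C=2: d=3.
Solving with deg f ≤ 3: f(k) = k*(k - 3)*(k - 1)/3.
Certificate R = B(k−1)f/C = (k - 3)*(k - 1)/(3*k - 5) gives s_k = k*(k**2 - 4*k + 3).
Verify: k*(3*k - 5) matches t_k.
Telescope: S(n) = s_(n+1) − s_(2) = n*(n**2 - n - 2) − (-2) = n**3 - n**2 - 2*n + 2.

S(n) = n^{3} - n^{2} - 2 n + 2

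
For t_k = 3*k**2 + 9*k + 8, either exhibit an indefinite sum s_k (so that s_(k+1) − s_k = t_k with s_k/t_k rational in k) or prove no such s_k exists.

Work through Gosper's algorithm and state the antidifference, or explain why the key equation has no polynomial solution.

Ratio r(k) = (3*k**2 + 15*k + 20)/(3*k**2 + 9*k + 8).
So A=1 and B=1, with C=k**2 + 3*k + 8/3.
f must satisfy (1)·f(k+1) − (1)·f(k) = k**2 + 3*k + 8/3.
Bound: deg f ≤ 3.
Solving with deg f ≤ 3: f(k) = k*(k**2 + 3*k + 4)/3.
Certificate R = B(k−1)f/C = k*(k**2 + 3*k + 4)/(3*k**2 + 9*k + 8) gives s_k = k*(k**2 + 3*k + 4).
s_(k+1) − s_k = 3*k**2 + 9*k + 8 = t_k.

s_k = k*(k**2 + 3*k + 4)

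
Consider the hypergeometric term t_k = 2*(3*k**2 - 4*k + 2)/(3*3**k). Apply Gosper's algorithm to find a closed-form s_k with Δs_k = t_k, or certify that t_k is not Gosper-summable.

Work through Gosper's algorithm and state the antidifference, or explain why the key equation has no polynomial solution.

s_k = (-3*k**2 + k - 3)/3**k

Ratio r(k) = (3*k**2 + 2*k + 1)/(3*(3*k**2 - 4*k + 2)).
Gosper form: A/B · C(k+1)/C(k) with A=1/3, B=1, C=k**2 - 4*k/3 + 2/3.
Need (1/3)·f(k+1) − (1)·f(k) = k**2 - 4*k/3 + 2/3.
From deg A=0, deg B=0, deg C=2: d=2.
Match coefficients ⇒ f(k) = -(3*k**2 - k + 3)/2.
So s_k = (B(k−1)f/C)·t_k = (-3*(3*k**2 - k + 3)/(2*(3*k**2 - 4*k + 2)))·t_k = (-3*k**2 + k - 3)/3**k.
Δs = 2*(3*k**2 - 4*k + 2)/(3*3**k), as required.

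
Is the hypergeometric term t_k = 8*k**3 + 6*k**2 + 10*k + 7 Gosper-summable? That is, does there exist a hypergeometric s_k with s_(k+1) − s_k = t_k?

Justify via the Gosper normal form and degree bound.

The ratio is (8*k**3 + 30*k**2 + 46*k + 31)/(8*k**3 + 6*k**2 + 10*k + 7).
Normal form (A,B,C) = (1, 1, k**3 + 3*k**2/4 + 5*k/4 + 7/8).
Key eq: (1)·f(k+1) = (1)·f(k) + (k**3 + 3*k**2/4 + 5*k/4 + 7/8).
d = 4 from the (0,0,3) case.
Solving with deg f ≤ 4: f(k) = k*(2*k**3 - 2*k**2 + 4*k + 3)/8.
Get s_k = R·t_k = k*(2*k**3 - 2*k**2 + 4*k + 3) with R(k) = B(k−1)f(k)/C(k) = k*(2*k**3 - 2*k**2 + 4*k + 3)/(8*k**3 + 6*k**2 + 10*k + 7).
Check: Δs_k = 8*k**3 + 6*k**2 + 10*k + 7. ✓

Yes. s_k = k*(2*k**3 - 2*k**2 + 4*k + 3).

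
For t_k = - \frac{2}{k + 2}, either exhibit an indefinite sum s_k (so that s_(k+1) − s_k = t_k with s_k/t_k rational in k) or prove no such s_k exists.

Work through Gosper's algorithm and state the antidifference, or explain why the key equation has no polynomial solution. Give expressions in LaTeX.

Compute t_(k+1)/t_k: get (k + 2)/(k + 3).
Factor: A=k + 2; B=k + 3; C=1.
Key eq: (k + 2)·f(k+1) = (k + 2)·f(k) + (1).
From deg A=1, deg B=1, deg C=0: d=0.
Write f(k) = c0. Then LHS − RHS = -1, requiring -1 = 0: contradictory. No certificate.

not Gosper-summable; s_k does not exist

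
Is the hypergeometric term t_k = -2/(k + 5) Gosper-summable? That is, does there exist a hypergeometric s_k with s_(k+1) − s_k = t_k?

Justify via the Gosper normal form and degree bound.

The ratio is (k + 5)/(k + 6).
Factor: A=k + 5; B=k + 6; C=1.
Solve (k + 5)·f(k+1) − (k + 5)·f(k) = 1.
d = 0 from the (1,1,0) case.
Generic f = c0 gives residual -1; -1 = 0 cannot hold, so t_k is not Gosper-summable.

No. Not Gosper-summable.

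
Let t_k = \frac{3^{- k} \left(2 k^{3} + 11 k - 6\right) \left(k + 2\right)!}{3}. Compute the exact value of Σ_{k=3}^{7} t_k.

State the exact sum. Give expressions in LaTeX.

Σ = 4343080/81

Ratio r(k) = (k + 3)*(11*k + 2*(k + 1)**3 + 5)/(3*(2*k**3 + 11*k - 6)).
Factor: A=k/3 + 1; B=1; C=k**3 + 11*k/2 - 3.
Need (k/3 + 1)·f(k+1) − (1)·f(k) = k**3 + 11*k/2 - 3.
d = 2 from the (1,0,3) case.
A polynomial solution: f(k) = 3*(2*k**2 - 4*k + 1)/2.
Then R = B(k−1)f/C = 3*(2*k**2 - 4*k + 1)/(2*k**3 + 11*k - 6), so s_k = R(k)·t_k = (2*k**2 - 4*k + 1)*factorial(k + 2)/3**k.
Δs = (2*k**3 + 11*k - 6)*factorial(k + 2)/(3*3**k), as required.
Sum = s_(8) − s_(3); s_(8) = 4345600/81, s_(3) = 280/9 ⇒ 4343080/81.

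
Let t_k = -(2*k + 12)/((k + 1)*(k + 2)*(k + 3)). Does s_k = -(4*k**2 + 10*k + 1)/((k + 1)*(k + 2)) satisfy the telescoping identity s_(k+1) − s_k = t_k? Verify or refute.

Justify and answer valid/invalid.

s_(k+1) = (-10*k - 4*(k + 1)**2 - 11)/((k + 2)*(k + 3))
s_(k+1) − s_k = 2*(-k - 6)/(k**3 + 6*k**2 + 11*k + 6)
(s_(k+1) − s_k) − t_k = 0

Valid: the claim telescopes to t_k.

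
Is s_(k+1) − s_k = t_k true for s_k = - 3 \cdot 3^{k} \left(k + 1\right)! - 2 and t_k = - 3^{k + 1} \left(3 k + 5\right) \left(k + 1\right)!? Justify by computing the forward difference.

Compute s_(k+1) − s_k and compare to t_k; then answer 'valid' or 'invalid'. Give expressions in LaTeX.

s_(k+1) = -3*3**(k + 1)*factorial(k + 2) - 2
s_(k+1) − s_k = -3**(k + 1)*(3*k + 5)*factorial(k + 1)
(s_(k+1) − s_k) − t_k = 0

valid; difference matches t_k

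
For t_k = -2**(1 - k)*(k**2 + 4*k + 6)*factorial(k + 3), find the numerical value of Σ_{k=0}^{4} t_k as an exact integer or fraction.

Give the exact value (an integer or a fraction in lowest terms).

Σ = -30216

t_(k+1)/t_k = (k + 4)*(4*k + (k + 1)**2 + 10)/(2*(k**2 + 4*k + 6)).
Factor: A=k/2 + 2; B=1; C=k**2 + 4*k + 6.
Solve (k/2 + 2)·f(k+1) − (1)·f(k) = k**2 + 4*k + 6.
d = 1 from the (1,0,2) case.
A polynomial solution: f(k) = 2*(k + 1).
R(k) = B(k−1)·f(k)/C(k) = 2*(k + 1)/(k**2 + 4*k + 6); s_k = R·t_k = -2**(2 - k)*(k + 1)*factorial(k + 3).
Verify: -2**(1 - k)*(k**2 + 4*k + 6)*factorial(k + 3) matches t_k.
Evaluate s at k=5 and k=0: -30240 and -24; difference -30216.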